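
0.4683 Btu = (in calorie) 118.1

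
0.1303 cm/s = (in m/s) 0.001303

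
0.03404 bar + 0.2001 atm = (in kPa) 23.68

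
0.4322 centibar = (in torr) 3.242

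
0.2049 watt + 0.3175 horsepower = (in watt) 237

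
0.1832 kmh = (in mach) 0.0001495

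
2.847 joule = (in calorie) 0.6804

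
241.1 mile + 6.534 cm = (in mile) 241.1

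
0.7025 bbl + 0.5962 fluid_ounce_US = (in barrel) 0.7026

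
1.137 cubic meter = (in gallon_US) 300.4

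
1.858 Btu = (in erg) 1.96e+10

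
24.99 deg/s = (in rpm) 4.165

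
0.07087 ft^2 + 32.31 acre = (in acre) 32.31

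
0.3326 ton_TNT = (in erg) 1.392e+16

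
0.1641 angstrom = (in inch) 6.461e-10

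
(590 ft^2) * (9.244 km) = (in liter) 5.067e+08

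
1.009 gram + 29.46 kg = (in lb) 64.95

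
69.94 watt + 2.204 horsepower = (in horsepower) 2.298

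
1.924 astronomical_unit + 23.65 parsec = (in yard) 7.981e+17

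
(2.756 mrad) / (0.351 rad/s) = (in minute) 0.0001309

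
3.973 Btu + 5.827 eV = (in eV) 2.616e+22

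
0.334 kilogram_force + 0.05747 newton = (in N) 3.333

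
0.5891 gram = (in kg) 0.0005891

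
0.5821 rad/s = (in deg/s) 33.35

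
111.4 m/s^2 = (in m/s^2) 111.4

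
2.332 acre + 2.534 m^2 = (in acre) 2.333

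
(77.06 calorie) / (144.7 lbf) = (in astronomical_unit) 3.348e-12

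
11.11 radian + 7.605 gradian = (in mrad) 1.123e+04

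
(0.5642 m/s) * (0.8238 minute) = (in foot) 91.49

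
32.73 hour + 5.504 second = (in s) 1.178e+05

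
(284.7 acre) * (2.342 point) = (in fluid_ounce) 3.219e+07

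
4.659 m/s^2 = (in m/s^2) 4.659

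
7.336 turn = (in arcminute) 1.585e+05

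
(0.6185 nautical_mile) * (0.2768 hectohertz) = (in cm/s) 3.171e+06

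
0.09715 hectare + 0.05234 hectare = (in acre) 0.3694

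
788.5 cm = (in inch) 310.4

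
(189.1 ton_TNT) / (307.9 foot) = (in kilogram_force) 8.597e+08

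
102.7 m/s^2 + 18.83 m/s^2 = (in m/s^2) 121.5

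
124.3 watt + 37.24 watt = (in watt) 161.5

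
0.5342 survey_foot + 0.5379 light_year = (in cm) 5.089e+17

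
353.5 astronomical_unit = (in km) 5.288e+10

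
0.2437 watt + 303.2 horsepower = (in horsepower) 303.2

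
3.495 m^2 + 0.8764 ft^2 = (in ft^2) 38.5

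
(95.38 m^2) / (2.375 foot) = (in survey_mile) 0.08187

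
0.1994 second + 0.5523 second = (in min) 0.01253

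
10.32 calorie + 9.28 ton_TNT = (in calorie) 9.28e+09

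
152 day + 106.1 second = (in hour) 3648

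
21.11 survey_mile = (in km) 33.97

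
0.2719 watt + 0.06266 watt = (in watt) 0.3346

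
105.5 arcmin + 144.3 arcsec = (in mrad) 31.39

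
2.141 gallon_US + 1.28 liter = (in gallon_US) 2.479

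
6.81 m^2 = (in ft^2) 73.3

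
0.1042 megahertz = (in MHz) 0.1042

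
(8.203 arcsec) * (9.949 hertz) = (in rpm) 0.003778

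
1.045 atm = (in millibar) 1059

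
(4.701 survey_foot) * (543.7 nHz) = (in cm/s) 7.791e-05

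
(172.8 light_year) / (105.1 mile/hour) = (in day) 4.027e+11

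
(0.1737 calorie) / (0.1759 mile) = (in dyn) 256.7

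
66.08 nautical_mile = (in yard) 1.338e+05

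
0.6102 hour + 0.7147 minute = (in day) 0.02592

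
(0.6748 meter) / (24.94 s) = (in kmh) 0.0974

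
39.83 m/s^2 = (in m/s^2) 39.83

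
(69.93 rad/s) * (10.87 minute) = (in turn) 7259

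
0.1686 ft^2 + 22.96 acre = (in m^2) 9.292e+04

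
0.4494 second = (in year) 1.425e-08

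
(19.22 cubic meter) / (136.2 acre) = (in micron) 34.87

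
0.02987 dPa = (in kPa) 2.987e-06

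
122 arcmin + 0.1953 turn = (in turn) 0.2009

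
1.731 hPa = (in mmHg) 1.298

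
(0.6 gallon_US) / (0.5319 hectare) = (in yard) 4.67e-07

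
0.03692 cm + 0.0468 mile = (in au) 5.035e-10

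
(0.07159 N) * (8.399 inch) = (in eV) 9.532e+16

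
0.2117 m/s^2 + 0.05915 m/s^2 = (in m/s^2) 0.2708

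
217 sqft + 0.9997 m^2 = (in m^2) 21.16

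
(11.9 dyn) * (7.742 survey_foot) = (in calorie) 6.712e-05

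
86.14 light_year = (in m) 8.149e+17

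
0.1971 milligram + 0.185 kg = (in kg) 0.185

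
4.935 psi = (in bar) 0.3403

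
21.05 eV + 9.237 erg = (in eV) 5.765e+12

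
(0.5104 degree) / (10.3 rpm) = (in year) 2.619e-10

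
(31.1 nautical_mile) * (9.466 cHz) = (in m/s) 5452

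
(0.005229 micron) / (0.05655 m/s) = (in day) 1.07e-12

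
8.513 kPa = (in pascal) 8513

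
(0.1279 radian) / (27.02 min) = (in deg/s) 0.00452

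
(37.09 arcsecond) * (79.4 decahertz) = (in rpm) 1.363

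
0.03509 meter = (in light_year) 3.709e-18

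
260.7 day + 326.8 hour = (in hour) 6584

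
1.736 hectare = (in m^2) 1.736e+04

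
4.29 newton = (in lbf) 0.9644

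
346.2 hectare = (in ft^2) 3.726e+07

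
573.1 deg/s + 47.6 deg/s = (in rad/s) 10.83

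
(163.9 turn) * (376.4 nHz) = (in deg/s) 0.02221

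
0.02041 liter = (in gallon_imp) 0.00449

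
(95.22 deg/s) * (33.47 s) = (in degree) 3187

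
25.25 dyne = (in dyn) 25.25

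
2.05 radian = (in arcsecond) 4.228e+05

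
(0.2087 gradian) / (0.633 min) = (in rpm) 0.0008242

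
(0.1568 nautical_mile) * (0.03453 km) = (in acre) 2.478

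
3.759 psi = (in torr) 194.4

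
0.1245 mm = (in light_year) 1.316e-20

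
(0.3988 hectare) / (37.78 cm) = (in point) 2.992e+07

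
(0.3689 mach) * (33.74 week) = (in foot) 8.409e+09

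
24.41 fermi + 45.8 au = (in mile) 4.257e+09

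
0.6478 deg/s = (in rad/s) 0.01131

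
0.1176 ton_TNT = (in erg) 4.92e+15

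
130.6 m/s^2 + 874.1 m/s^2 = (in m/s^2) 1005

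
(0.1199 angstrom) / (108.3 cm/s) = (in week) 1.831e-17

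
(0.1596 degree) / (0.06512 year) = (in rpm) 1.295e-08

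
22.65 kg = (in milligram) 2.265e+07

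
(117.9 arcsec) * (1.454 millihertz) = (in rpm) 7.936e-06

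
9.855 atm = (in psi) 144.8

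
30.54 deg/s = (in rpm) 5.09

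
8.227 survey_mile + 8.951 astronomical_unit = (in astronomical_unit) 8.951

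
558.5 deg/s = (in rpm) 93.08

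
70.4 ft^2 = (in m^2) 6.54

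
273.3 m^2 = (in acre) 0.06753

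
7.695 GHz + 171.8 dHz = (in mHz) 7.695e+12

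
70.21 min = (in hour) 1.17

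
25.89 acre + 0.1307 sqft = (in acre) 25.89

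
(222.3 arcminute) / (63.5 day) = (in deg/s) 6.753e-07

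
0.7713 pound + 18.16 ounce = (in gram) 864.7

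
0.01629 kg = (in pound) 0.03591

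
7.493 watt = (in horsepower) 0.01005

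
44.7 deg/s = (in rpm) 7.45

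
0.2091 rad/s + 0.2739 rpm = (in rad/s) 0.2378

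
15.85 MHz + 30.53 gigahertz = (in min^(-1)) 1.833e+12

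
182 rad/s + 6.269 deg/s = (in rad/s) 182.1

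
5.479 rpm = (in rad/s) 0.5738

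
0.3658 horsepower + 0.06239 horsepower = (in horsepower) 0.4282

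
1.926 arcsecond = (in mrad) 0.009338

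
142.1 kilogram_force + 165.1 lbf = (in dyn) 2.128e+08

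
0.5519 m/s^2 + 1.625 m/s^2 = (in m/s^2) 2.177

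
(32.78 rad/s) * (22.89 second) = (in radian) 750.3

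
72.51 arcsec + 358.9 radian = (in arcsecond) 7.403e+07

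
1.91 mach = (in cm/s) 6.504e+04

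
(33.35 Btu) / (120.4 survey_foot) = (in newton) 958.8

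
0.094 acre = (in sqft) 4095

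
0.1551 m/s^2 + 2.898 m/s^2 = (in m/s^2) 3.053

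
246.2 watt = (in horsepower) 0.3302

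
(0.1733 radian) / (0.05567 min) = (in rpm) 0.4954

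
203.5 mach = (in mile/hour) 1.55e+05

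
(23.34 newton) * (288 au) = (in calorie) 2.403e+14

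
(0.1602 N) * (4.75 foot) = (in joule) 0.2319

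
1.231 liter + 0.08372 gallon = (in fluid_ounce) 52.34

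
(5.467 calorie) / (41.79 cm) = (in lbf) 12.31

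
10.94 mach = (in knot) 7241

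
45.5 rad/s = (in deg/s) 2607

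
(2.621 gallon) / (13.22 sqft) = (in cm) 0.8078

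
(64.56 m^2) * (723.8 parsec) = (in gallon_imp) 3.172e+23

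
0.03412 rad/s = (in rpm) 0.3258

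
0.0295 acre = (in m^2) 119.4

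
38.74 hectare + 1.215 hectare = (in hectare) 39.95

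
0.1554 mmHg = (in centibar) 0.02072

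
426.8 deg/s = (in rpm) 71.13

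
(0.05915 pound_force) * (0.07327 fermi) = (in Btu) 1.827e-20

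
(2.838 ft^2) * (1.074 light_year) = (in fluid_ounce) 9.059e+19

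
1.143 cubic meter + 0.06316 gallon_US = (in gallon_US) 302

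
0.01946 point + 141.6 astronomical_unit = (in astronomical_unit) 141.6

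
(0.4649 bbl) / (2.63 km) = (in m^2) 2.81e-05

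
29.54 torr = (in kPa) 3.938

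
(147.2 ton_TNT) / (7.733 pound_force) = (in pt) 5.075e+13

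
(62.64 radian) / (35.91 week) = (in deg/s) 0.0001653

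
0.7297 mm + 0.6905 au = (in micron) 1.033e+17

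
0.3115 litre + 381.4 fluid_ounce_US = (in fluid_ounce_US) 391.9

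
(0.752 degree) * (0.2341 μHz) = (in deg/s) 1.76e-07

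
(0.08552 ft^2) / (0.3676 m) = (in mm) 21.61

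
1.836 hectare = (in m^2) 1.836e+04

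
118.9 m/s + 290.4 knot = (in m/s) 268.3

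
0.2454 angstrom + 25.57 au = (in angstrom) 3.825e+22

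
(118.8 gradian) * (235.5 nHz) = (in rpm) 4.197e-06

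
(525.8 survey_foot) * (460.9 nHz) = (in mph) 0.0001652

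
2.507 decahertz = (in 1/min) 1504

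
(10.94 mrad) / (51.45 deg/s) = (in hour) 3.384e-06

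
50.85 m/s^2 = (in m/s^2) 50.85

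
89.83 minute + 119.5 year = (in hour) 1.047e+06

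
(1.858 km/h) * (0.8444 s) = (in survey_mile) 0.0002708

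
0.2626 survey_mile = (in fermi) 4.226e+17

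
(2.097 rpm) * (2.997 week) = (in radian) 3.98e+05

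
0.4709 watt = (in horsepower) 0.0006315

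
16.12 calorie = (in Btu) 0.06393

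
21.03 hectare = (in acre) 51.97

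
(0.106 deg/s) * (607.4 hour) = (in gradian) 2.575e+05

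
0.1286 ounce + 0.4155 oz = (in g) 15.42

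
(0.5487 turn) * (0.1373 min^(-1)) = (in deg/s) 0.452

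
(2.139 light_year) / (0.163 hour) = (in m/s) 3.449e+13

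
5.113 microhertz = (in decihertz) 5.113e-05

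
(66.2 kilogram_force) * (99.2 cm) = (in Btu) 0.6104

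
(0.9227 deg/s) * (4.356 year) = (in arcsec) 4.563e+11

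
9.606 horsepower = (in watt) 7163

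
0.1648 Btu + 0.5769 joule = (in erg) 1.745e+09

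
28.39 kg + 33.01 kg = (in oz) 2166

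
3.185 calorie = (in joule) 13.33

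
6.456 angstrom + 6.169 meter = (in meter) 6.169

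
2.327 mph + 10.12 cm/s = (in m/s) 1.141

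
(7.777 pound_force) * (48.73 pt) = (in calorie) 0.1421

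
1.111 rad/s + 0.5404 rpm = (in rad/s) 1.168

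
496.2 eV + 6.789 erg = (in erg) 6.789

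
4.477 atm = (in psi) 65.79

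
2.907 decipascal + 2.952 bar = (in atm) 2.913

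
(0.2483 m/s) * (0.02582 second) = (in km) 6.411e-06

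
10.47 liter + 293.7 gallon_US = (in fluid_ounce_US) 3.795e+04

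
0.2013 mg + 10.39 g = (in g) 10.39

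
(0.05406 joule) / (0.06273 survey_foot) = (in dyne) 2.827e+05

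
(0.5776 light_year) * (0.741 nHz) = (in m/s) 4.049e+06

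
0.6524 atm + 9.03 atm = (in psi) 142.3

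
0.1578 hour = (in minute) 9.468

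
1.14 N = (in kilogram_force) 0.1162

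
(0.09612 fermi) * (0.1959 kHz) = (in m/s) 1.883e-14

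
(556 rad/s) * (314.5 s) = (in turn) 2.783e+04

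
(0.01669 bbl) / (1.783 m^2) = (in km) 1.488e-06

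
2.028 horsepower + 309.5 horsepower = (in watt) 2.323e+05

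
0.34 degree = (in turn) 0.0009444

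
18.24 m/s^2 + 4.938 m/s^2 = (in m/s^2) 23.18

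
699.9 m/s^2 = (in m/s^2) 699.9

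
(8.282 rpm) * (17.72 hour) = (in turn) 8805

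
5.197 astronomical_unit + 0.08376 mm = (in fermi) 7.775e+26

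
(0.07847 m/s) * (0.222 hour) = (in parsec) 2.032e-15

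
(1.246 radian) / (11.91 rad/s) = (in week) 1.73e-07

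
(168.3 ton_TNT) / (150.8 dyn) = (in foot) 1.532e+15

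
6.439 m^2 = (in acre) 0.001591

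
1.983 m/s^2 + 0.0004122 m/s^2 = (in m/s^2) 1.983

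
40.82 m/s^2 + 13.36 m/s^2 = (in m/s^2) 54.18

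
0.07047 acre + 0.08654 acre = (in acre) 0.157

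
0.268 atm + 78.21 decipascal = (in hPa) 271.6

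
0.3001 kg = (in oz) 10.59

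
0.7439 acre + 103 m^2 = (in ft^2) 3.351e+04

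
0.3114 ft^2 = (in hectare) 2.893e-06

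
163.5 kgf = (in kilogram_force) 163.5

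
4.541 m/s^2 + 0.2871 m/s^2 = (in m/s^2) 4.828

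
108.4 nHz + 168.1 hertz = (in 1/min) 1.009e+04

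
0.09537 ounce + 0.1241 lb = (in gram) 58.99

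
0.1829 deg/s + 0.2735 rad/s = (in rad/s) 0.2767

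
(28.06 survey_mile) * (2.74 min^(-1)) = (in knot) 4009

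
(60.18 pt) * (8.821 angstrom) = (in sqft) 2.016e-10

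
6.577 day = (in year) 0.01802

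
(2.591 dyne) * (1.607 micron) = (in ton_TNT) 9.952e-21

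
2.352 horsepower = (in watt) 1754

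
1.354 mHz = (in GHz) 1.354e-12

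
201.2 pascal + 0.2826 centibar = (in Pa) 483.8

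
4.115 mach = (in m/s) 1401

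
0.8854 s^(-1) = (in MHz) 8.854e-07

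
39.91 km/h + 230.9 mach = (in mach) 230.9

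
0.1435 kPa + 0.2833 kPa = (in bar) 0.004268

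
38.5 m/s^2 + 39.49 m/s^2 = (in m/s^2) 77.99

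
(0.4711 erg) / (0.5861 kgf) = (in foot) 2.689e-08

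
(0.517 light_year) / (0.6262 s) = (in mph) 1.747e+16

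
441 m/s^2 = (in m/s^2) 441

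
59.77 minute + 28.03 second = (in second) 3614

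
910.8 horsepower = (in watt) 6.792e+05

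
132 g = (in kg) 0.132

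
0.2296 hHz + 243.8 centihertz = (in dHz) 254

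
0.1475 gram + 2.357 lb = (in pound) 2.357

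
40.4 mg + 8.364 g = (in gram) 8.404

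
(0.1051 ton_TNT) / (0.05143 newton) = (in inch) 3.366e+11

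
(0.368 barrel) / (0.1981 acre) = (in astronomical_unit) 4.878e-16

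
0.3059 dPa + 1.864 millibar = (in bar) 0.001864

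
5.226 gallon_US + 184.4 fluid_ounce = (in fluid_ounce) 853.3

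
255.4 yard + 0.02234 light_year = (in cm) 2.114e+16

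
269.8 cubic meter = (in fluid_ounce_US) 9.123e+06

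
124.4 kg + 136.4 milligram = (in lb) 274.3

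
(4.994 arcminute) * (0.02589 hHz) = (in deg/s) 0.2155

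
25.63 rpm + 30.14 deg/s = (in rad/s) 3.21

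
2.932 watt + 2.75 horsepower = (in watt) 2054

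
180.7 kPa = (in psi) 26.21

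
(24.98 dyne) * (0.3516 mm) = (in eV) 5.482e+11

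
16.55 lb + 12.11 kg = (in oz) 692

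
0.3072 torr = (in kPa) 0.04096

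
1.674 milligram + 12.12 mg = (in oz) 0.0004866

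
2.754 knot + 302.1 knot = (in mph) 350.8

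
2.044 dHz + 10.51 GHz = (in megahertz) 1.051e+04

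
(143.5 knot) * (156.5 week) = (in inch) 2.751e+11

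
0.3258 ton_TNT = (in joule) 1.363e+09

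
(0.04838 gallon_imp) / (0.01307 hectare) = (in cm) 0.0001683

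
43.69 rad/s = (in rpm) 417.2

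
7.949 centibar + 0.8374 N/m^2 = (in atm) 0.07846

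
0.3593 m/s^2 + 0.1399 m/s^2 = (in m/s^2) 0.4992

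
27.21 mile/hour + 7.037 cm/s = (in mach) 0.03593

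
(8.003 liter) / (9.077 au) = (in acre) 1.456e-18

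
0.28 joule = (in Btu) 0.0002654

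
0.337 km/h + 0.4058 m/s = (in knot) 0.9708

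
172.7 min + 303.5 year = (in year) 303.5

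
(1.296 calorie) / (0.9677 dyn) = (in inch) 2.206e+07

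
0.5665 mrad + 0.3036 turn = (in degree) 109.3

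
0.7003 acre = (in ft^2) 3.051e+04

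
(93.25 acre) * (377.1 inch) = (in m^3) 3.615e+06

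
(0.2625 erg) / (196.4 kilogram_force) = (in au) 9.11e-23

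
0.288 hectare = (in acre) 0.7117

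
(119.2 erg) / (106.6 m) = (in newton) 1.118e-07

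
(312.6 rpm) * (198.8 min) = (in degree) 2.237e+07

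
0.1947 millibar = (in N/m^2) 19.47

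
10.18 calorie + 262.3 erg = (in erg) 4.259e+08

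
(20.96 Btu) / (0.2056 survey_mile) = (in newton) 66.83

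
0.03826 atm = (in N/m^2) 3877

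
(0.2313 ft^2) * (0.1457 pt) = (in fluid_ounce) 0.03735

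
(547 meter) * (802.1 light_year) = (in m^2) 4.151e+21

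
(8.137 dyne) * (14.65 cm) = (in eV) 7.44e+13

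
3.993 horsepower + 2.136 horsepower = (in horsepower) 6.129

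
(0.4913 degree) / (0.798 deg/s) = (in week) 1.018e-06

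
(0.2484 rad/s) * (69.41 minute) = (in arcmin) 3.556e+06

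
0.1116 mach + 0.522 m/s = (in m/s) 38.52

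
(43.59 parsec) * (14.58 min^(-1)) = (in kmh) 1.177e+18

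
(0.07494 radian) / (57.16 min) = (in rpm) 0.0002087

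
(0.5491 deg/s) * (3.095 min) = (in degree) 102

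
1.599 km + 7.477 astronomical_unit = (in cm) 1.119e+14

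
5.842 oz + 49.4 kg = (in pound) 109.3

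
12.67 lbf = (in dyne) 5.636e+06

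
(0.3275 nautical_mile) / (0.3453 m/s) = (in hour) 0.4879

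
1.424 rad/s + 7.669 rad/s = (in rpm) 86.83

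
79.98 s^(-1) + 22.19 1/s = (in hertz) 102.2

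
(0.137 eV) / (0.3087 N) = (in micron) 7.11e-14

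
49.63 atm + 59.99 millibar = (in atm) 49.69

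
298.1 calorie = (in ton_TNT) 2.981e-07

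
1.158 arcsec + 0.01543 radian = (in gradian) 0.9827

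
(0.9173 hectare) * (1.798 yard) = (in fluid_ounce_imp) 5.308e+08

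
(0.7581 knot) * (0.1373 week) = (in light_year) 3.423e-12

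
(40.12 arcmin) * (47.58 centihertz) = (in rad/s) 0.005553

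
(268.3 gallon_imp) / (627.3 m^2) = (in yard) 0.002126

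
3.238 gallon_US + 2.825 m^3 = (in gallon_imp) 624.1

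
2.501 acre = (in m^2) 1.012e+04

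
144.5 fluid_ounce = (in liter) 4.273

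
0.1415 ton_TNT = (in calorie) 1.415e+08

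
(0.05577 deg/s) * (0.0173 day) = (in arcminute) 5002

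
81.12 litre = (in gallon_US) 21.43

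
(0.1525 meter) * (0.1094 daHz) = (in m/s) 0.1668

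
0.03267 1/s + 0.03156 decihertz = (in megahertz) 3.583e-08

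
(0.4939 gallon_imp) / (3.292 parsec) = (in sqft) 2.379e-19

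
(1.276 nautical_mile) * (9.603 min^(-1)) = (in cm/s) 3.782e+04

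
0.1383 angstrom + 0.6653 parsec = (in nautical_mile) 1.108e+13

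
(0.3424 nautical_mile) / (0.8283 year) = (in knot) 4.719e-05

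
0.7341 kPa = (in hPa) 7.341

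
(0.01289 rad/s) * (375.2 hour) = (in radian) 1.741e+04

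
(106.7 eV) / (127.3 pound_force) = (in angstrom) 3.019e-10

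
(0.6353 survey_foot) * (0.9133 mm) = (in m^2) 0.0001769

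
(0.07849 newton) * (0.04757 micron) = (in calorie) 8.924e-10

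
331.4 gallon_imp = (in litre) 1507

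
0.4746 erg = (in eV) 2.962e+11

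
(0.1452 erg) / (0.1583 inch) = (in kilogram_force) 3.682e-07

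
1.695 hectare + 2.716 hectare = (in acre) 10.9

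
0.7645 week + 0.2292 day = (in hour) 133.9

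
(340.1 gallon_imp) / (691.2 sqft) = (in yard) 0.02633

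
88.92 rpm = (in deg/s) 533.5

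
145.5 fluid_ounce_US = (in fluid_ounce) 145.5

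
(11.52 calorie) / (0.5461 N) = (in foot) 289.6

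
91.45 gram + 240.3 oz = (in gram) 6904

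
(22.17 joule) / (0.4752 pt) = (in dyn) 1.322e+10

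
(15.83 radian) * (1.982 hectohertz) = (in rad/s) 3138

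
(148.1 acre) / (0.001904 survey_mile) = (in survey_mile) 121.5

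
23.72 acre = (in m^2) 9.599e+04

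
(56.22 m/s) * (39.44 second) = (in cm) 2.217e+05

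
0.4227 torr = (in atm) 0.0005562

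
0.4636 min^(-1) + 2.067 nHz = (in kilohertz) 7.727e-06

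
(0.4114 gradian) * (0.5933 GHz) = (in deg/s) 2.197e+08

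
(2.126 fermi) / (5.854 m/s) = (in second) 3.632e-16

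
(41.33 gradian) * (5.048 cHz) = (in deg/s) 1.878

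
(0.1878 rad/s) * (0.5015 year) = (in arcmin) 1.021e+10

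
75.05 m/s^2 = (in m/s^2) 75.05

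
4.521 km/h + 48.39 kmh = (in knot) 28.57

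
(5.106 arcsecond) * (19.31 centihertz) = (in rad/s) 4.78e-06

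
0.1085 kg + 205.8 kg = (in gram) 2.059e+05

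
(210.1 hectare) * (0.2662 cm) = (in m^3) 5593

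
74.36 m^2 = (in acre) 0.01837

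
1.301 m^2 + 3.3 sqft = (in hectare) 0.0001608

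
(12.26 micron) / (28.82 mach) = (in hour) 3.47e-13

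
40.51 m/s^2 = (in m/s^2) 40.51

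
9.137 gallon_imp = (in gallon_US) 10.97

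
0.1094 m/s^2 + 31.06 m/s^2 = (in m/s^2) 31.17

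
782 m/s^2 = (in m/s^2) 782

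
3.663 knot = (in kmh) 6.784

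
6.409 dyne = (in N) 6.409e-05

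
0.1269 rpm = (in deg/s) 0.7614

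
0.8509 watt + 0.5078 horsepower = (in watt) 379.5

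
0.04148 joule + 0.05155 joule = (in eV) 5.806e+17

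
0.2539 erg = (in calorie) 6.068e-09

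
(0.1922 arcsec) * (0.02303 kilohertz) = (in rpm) 0.0002049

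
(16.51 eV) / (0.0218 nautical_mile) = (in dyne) 6.552e-15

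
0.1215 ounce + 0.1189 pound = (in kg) 0.05738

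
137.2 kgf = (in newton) 1345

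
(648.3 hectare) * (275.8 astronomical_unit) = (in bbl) 1.682e+21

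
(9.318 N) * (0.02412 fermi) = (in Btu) 2.13e-19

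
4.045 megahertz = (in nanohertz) 4.045e+15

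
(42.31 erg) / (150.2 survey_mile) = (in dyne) 1.75e-06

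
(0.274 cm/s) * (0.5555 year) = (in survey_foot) 1.575e+05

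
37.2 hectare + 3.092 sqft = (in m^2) 3.72e+05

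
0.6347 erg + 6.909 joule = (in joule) 6.909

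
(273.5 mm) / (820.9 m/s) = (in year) 1.056e-11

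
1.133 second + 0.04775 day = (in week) 0.006823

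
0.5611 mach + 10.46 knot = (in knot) 381.8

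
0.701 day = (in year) 0.001921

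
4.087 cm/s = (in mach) 0.00012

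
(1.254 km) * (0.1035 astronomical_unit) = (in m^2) 1.942e+13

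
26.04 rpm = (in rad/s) 2.727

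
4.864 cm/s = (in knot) 0.09455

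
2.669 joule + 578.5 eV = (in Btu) 0.00253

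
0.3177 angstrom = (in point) 9.006e-08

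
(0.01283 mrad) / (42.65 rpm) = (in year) 9.109e-14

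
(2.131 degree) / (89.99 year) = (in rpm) 1.252e-10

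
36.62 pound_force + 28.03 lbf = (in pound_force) 64.65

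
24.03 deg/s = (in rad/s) 0.4194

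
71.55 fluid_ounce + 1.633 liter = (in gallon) 0.9904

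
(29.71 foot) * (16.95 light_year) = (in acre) 3.588e+14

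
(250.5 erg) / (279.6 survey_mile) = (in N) 5.567e-11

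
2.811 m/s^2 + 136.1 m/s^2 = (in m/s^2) 138.9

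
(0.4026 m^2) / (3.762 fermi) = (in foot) 3.511e+14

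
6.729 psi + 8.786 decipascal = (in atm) 0.4579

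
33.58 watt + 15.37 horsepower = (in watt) 1.149e+04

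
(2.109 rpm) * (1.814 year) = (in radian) 1.263e+07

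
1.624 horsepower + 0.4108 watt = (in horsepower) 1.625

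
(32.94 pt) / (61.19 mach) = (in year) 1.769e-14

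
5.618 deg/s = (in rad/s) 0.09805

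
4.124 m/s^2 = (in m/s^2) 4.124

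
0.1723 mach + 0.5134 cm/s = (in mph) 131.2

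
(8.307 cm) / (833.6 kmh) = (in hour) 9.965e-08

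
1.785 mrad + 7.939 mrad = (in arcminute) 33.43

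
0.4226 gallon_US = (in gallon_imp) 0.3519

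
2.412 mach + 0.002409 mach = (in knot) 1598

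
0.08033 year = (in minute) 4.222e+04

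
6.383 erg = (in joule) 6.383e-07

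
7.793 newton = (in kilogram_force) 0.7947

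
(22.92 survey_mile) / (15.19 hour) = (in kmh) 2.428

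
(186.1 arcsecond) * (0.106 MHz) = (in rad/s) 95.64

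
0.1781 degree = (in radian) 0.003108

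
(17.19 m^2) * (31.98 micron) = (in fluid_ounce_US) 18.59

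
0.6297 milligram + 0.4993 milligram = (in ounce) 3.982e-05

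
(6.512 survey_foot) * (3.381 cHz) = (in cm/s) 6.711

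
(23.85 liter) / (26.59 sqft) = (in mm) 9.655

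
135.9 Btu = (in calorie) 3.427e+04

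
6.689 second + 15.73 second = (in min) 0.3736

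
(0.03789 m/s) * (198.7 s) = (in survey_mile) 0.004678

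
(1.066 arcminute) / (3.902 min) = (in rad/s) 1.324e-06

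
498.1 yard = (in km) 0.4555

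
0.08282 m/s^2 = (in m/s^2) 0.08282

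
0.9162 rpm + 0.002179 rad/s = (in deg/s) 5.622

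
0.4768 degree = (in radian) 0.008322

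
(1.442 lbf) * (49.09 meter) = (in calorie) 75.26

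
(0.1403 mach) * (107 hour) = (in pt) 5.216e+10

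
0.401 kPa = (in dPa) 4010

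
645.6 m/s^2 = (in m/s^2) 645.6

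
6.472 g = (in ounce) 0.2283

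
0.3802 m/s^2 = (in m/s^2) 0.3802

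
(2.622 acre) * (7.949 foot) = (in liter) 2.571e+07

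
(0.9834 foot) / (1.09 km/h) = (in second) 0.99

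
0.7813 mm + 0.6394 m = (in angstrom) 6.402e+09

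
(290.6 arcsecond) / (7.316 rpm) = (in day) 2.128e-08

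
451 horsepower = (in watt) 3.363e+05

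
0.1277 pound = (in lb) 0.1277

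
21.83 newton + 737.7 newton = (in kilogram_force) 77.45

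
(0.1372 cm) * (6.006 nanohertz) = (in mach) 2.42e-14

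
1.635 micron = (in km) 1.635e-09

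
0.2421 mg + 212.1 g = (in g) 212.1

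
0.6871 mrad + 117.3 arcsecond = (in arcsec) 259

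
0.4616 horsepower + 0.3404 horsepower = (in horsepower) 0.802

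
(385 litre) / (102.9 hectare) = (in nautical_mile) 2.02e-10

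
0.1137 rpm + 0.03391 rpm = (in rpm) 0.1476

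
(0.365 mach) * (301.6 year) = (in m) 1.182e+12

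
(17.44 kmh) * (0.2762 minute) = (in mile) 0.04989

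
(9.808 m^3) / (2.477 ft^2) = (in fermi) 4.262e+16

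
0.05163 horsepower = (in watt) 38.5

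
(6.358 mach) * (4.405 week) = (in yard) 6.308e+09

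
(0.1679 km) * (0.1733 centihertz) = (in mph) 0.6509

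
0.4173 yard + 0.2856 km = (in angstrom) 2.86e+12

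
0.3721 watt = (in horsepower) 0.000499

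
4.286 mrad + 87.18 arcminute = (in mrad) 29.65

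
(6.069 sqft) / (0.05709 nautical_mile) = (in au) 3.565e-14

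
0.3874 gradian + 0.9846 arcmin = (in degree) 0.3651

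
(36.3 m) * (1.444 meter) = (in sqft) 564.2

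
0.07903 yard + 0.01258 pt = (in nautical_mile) 3.902e-05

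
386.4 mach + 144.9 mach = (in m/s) 1.809e+05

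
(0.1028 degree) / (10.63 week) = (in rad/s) 2.791e-10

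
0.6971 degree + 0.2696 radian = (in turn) 0.04484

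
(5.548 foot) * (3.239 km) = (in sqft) 5.896e+04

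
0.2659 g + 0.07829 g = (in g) 0.3442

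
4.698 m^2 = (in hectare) 0.0004698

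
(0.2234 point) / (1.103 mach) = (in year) 6.654e-15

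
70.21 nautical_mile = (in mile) 80.8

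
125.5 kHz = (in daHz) 1.255e+04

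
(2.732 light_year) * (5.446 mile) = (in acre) 5.598e+16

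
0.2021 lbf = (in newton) 0.899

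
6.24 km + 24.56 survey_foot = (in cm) 6.247e+05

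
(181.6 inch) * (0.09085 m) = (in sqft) 4.511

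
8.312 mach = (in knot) 5502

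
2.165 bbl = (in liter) 344.2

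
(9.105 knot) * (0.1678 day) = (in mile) 42.2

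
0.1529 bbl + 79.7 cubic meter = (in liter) 7.972e+04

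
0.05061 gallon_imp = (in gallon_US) 0.06078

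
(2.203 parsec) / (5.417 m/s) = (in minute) 2.091e+14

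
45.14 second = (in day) 0.0005225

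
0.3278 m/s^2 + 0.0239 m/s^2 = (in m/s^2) 0.3517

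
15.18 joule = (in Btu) 0.01439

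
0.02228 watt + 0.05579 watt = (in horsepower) 0.0001047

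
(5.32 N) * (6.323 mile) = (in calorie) 1.294e+04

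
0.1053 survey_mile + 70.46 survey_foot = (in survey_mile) 0.1186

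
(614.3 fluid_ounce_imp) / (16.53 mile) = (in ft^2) 7.062e-06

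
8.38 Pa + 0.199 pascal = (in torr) 0.06435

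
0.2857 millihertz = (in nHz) 2.857e+05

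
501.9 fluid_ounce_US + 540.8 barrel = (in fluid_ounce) 2.908e+06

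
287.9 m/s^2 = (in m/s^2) 287.9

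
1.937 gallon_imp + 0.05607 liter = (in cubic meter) 0.008862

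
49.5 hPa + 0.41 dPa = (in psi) 0.7179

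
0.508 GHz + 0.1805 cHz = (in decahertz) 5.08e+07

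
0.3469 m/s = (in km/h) 1.249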